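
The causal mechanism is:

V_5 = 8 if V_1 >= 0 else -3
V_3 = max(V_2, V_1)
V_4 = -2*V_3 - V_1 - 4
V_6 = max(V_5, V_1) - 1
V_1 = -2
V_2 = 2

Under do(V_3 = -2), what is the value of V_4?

The intervention breaks the incoming arrows to V_3: V_3 = max(V_2, V_1) no longer applies, and V_3 = -2.
V_4 = -2*V_3 - V_1 - 4  [with V_3=-2, V_1=-2]  = 2

2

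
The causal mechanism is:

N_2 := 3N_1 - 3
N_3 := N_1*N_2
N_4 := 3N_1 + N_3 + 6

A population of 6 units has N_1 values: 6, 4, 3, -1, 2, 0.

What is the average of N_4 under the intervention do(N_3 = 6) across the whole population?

19

Under do(N_3=6), N_3's equation is replaced by N_3=6 for every unit. Per-unit N_4: 30, 24, 21, 9, 18, 12. Mean = 19.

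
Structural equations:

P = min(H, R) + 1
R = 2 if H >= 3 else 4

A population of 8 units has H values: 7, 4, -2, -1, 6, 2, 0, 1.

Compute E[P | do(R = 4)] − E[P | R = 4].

Every unit gets R=4 under the intervention. P values become 5, 5, -1, 0, 5, 3, 1, 2; E[P|do(R=4)] = 2.5.
Conditioning on R=4 selects the 5 unit(s) with H ∈ {-2, -1, 2, 0, 1}. Their P values: -1, 0, 3, 1, 2. Mean = 1.
Difference = 2.5 − 1 = 1.5.

1.5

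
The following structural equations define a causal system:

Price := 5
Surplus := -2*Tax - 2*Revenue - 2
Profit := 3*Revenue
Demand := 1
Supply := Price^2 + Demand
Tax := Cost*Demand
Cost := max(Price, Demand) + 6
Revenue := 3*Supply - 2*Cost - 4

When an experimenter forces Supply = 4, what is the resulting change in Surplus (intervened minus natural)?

The intervention breaks the incoming arrows to Supply: Supply := Price^2 + Demand no longer applies, and Supply = 4.
Cost = max(Price, Demand) + 6  [with Price=5, Demand=1]  = 11
Revenue = 3*Supply - 2*Cost - 4  [with Supply=4, Cost=11]  = -14
Tax = Cost*Demand  [with Cost=11, Demand=1]  = 11
Surplus = -2*Tax - 2*Revenue - 2  [with Tax=11, Revenue=-14]  = 4
Without intervention: Supply = Price^2 + Demand  [with Price=5, Demand=1]  = 26; Cost = max(Price, Demand) + 6  [with Price=5, Demand=1]  = 11; Revenue = 3*Supply - 2*Cost - 4  [with Supply=26, Cost=11]  = 52; Tax = Cost*Demand  [with Cost=11, Demand=1]  = 11; Surplus = -2*Tax - 2*Revenue - 2  [with Tax=11, Revenue=52]  = -128.
Change = 4 − (-128) = 132.

132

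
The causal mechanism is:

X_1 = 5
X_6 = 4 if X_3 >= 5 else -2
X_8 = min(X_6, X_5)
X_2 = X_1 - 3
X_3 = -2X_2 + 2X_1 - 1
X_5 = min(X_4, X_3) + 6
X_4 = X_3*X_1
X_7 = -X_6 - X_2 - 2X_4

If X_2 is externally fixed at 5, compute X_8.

-2

do(X_2=5) replaces the equation X_2 = X_1 - 3 with the constant X_2 = 5.
X_3 = -2X_2 + 2X_1 - 1  [with X_2=5, X_1=5]  = -1
X_4 = X_3*X_1  [with X_3=-1, X_1=5]  = -5
X_5 = min(X_4, X_3) + 6  [with X_4=-5, X_3=-1]  = 1
X_6 = 4 if X_3 >= 5 else -2  [with X_3=-1]  = -2
X_8 = min(X_6, X_5)  [with X_6=-2, X_5=1]  = -2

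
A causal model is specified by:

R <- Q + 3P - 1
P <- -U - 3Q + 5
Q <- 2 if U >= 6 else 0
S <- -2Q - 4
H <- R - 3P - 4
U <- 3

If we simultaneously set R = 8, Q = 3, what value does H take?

25

The joint intervention fixes R = 8, Q = 3, removing each variable's own equation.
P = -U - 3Q + 5  [with U=3, Q=3]  = -7
H = R - 3P - 4  [with R=8, P=-7]  = 25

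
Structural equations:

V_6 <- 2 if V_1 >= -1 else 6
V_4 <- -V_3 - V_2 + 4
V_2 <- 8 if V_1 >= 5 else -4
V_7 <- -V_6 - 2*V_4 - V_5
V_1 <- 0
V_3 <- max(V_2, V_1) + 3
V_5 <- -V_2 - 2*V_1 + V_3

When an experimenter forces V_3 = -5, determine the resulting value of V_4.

13

The intervention breaks the incoming arrows to V_3: V_3 <- max(V_2, V_1) + 3 no longer applies, and V_3 = -5.
V_2 = 8 if V_1 >= 5 else -4  [with V_1=0]  = -4
V_4 = -V_3 - V_2 + 4  [with V_3=-5, V_2=-4]  = 13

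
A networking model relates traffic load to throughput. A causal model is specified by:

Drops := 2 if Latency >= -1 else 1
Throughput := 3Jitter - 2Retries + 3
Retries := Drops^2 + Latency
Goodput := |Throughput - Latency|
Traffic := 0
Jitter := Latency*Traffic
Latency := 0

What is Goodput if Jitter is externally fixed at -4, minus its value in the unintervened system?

12

Under do(Jitter=-4), the mechanism Jitter := Latency*Traffic is discarded; Jitter is fixed at -4.
Drops = 2 if Latency >= -1 else 1  [with Latency=0]  = 2
Retries = Drops^2 + Latency  [with Drops=2, Latency=0]  = 4
Throughput = 3Jitter - 2Retries + 3  [with Jitter=-4, Retries=4]  = -17
Goodput = |Throughput - Latency|  [with Throughput=-17, Latency=0]  = 17
Without intervention: Drops = 2 if Latency >= -1 else 1  [with Latency=0]  = 2; Retries = Drops^2 + Latency  [with Drops=2, Latency=0]  = 4; Jitter = Latency*Traffic  [with Latency=0, Traffic=0]  = 0; Throughput = 3Jitter - 2Retries + 3  [with Jitter=0, Retries=4]  = -5; Goodput = |Throughput - Latency|  [with Throughput=-5, Latency=0]  = 5.
Change = 17 − 5 = 12.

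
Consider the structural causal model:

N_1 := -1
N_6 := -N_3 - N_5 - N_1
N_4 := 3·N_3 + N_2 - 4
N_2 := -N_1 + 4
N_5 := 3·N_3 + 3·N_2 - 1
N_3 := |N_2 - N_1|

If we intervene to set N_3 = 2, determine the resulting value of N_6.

-21

The intervention breaks the incoming arrows to N_3: N_3 := |N_2 - N_1| no longer applies, and N_3 = 2.
N_2 = -N_1 + 4  [with N_1=-1]  = 5
N_5 = 3·N_3 + 3·N_2 - 1  [with N_3=2, N_2=5]  = 20
N_6 = -N_3 - N_5 - N_1  [with N_3=2, N_5=20, N_1=-1]  = -21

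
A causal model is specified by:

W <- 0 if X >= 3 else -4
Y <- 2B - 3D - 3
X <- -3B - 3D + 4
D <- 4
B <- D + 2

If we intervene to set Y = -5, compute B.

Under do(Y=-5), the mechanism Y <- 2B - 3D - 3 is discarded; Y is fixed at -5.
Since B is not a descendant of the intervened variable, it is unaffected.
B = D + 2  [with D=4]  = 6

6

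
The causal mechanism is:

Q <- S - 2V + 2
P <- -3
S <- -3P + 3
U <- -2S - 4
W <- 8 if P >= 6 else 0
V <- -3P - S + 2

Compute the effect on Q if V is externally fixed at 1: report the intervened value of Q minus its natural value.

-4

The intervention breaks the incoming arrows to V: V <- -3P - S + 2 no longer applies, and V = 1.
S = -3P + 3  [with P=-3]  = 12
Q = S - 2V + 2  [with S=12, V=1]  = 12
Without intervention: S = -3P + 3  [with P=-3]  = 12; V = -3P - S + 2  [with P=-3, S=12]  = -1; Q = S - 2V + 2  [with S=12, V=-1]  = 16.
Change = 12 − 16 = -4.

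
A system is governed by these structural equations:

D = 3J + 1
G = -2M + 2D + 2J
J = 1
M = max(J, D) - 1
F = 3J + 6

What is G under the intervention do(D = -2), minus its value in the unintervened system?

Under do(D=-2), the mechanism D = 3J + 1 is discarded; D is fixed at -2.
M = max(J, D) - 1  [with J=1, D=-2]  = 0
G = -2M + 2D + 2J  [with M=0, D=-2, J=1]  = -2
Without intervention: D = 3J + 1  [with J=1]  = 4; M = max(J, D) - 1  [with J=1, D=4]  = 3; G = -2M + 2D + 2J  [with M=3, D=4, J=1]  = 4.
Change = -2 − 4 = -6.

-6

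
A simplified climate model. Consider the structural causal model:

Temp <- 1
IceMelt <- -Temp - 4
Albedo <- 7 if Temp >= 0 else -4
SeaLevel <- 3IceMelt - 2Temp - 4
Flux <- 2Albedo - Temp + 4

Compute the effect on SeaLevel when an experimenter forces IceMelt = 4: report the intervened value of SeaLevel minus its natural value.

27

Under do(IceMelt=4), the mechanism IceMelt <- -Temp - 4 is discarded; IceMelt is fixed at 4.
SeaLevel = 3IceMelt - 2Temp - 4  [with IceMelt=4, Temp=1]  = 6
Without intervention: IceMelt = -Temp - 4  [with Temp=1]  = -5; SeaLevel = 3IceMelt - 2Temp - 4  [with IceMelt=-5, Temp=1]  = -21.
Change = 6 − (-21) = 27.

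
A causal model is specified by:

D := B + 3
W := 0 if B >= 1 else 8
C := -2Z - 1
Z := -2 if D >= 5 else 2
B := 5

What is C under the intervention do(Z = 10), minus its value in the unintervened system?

The intervention breaks the incoming arrows to Z: Z := -2 if D >= 5 else 2 no longer applies, and Z = 10.
C = -2Z - 1  [with Z=10]  = -21
Without intervention: D = B + 3  [with B=5]  = 8; Z = -2 if D >= 5 else 2  [with D=8]  = -2; C = -2Z - 1  [with Z=-2]  = 3.
Change = -21 − 3 = -24.

-24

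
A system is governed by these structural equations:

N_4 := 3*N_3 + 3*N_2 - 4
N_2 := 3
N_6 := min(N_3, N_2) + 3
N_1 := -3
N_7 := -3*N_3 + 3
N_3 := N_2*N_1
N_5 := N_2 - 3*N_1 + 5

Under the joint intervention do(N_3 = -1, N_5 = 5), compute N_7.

Under do(N_3 = -1, N_5 = 5), each intervened variable's structural equation is replaced by its fixed value.
N_7 = -3*N_3 + 3  [with N_3=-1]  = 6

6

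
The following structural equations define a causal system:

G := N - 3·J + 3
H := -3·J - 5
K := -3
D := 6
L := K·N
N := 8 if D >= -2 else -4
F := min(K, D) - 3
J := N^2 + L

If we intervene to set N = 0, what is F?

-6

do(N=0) replaces the equation N := 8 if D >= -2 else -4 with the constant N = 0.
F is not downstream of the intervention, so its value is determined by the original equations.
F = min(K, D) - 3  [with K=-3, D=6]  = -6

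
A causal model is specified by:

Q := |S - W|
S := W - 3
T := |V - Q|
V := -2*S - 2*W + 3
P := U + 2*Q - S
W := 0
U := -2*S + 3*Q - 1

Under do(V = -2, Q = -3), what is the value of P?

The joint intervention fixes V = -2, Q = -3, removing each variable's own equation.
S = W - 3  [with W=0]  = -3
U = -2*S + 3*Q - 1  [with S=-3, Q=-3]  = -4
P = U + 2*Q - S  [with U=-4, Q=-3, S=-3]  = -7

-7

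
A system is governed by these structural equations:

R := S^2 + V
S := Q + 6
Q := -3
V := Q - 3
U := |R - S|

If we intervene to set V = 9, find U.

15

do(V=9) replaces the equation V := Q - 3 with the constant V = 9.
S = Q + 6  [with Q=-3]  = 3
R = S^2 + V  [with S=3, V=9]  = 18
U = |R - S|  [with R=18, S=3]  = 15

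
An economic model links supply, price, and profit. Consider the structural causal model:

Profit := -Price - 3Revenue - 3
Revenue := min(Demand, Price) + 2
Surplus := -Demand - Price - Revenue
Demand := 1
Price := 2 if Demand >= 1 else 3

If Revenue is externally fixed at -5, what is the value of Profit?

10

The intervention breaks the incoming arrows to Revenue: Revenue := min(Demand, Price) + 2 no longer applies, and Revenue = -5.
Price = 2 if Demand >= 1 else 3  [with Demand=1]  = 2
Profit = -Price - 3Revenue - 3  [with Price=2, Revenue=-5]  = 10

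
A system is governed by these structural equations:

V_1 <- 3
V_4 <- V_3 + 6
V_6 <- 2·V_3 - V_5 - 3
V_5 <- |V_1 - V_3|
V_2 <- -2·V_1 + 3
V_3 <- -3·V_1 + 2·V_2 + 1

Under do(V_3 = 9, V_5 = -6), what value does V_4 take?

15

The joint intervention fixes V_3 = 9, V_5 = -6, removing each variable's own equation.
V_4 = V_3 + 6  [with V_3=9]  = 15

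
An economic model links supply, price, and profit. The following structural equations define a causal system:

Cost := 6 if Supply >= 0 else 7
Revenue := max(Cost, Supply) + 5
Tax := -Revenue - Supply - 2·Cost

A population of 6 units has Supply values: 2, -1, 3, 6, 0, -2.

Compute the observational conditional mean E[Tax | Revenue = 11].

-25.75

Conditioning on Revenue=11 selects the 4 unit(s) with Supply ∈ {2, 3, 6, 0}. Their Tax values: -25, -26, -29, -23. Mean = -25.75.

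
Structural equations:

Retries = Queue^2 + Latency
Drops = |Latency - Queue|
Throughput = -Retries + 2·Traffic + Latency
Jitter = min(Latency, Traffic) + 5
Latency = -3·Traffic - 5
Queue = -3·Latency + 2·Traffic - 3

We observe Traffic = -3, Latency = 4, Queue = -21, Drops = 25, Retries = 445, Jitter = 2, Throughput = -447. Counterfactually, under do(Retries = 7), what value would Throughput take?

Under do(Retries=7), the mechanism Retries = Queue^2 + Latency is discarded; Retries is fixed at 7.
Latency = -3·Traffic - 5  [with Traffic=-3]  = 4
Throughput = -Retries + 2·Traffic + Latency  [with Retries=7, Traffic=-3, Latency=4]  = -9

-9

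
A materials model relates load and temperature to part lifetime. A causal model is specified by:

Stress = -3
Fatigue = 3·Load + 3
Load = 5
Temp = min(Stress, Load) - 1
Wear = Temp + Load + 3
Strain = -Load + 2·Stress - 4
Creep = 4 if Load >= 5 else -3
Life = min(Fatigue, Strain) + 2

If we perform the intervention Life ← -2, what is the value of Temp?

-4

The intervention breaks the incoming arrows to Life: Life = min(Fatigue, Strain) + 2 no longer applies, and Life = -2.
Since Temp is not a descendant of the intervened variable, it is unaffected.
Temp = min(Stress, Load) - 1  [with Stress=-3, Load=5]  = -4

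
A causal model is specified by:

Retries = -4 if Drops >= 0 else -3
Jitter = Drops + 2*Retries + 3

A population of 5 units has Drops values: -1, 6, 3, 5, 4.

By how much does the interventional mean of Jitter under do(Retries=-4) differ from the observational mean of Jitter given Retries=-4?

-1.1

The intervention sets Retries=-4 in all 5 units regardless of Drops. Recomputing Jitter per unit gives -6, 1, -2, 0, -1; average -1.6.
E[Jitter|Retries=-4] averages over only the 4 units with Retries=-4 (Drops = 6, 3, 5, 4): Jitter = 1, -2, 0, -1, mean -0.5.
Difference = -1.6 − (-0.5) = -1.1.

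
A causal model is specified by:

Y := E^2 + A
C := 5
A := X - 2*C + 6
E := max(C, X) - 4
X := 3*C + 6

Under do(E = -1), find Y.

18

do(E=-1) replaces the equation E := max(C, X) - 4 with the constant E = -1.
X = 3*C + 6  [with C=5]  = 21
A = X - 2*C + 6  [with X=21, C=5]  = 17
Y = E^2 + A  [with E=-1, A=17]  = 18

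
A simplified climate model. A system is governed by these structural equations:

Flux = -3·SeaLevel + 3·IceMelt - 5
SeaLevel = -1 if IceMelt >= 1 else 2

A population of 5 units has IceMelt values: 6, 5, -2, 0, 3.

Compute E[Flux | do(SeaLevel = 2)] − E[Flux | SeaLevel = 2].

The intervention sets SeaLevel=2 in all 5 units regardless of IceMelt. Recomputing Flux per unit gives 7, 4, -17, -11, -2; average -3.8.
Conditioning on SeaLevel=2 selects the 2 unit(s) with IceMelt ∈ {-2, 0}. Their Flux values: -17, -11. Mean = -14.
Difference = -3.8 − (-14) = 10.2.

10.2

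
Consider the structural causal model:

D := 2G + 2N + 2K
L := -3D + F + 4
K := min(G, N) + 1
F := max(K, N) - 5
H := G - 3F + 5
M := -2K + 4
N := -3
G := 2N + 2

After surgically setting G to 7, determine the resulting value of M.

8

Under do(G=7), the mechanism G := 2N + 2 is discarded; G is fixed at 7.
K = min(G, N) + 1  [with G=7, N=-3]  = -2
M = -2K + 4  [with K=-2]  = 8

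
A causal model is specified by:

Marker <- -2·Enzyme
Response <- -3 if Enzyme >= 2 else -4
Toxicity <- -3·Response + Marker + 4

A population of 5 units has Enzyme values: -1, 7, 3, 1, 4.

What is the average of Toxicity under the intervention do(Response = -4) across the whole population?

10.4

Under do(Response=-4), Response's equation is replaced by Response=-4 for every unit. Per-unit Toxicity: 18, 2, 10, 14, 8. Mean = 10.4.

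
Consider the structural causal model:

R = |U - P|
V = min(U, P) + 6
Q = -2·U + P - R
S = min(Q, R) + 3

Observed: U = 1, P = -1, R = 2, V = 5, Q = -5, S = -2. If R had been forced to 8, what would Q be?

-11

do(R=8) replaces the equation R = |U - P| with the constant R = 8.
Q = -2·U + P - R  [with U=1, P=-1, R=8]  = -11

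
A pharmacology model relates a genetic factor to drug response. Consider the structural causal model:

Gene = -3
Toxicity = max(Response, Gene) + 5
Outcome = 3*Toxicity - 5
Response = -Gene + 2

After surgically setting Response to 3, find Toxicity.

The intervention breaks the incoming arrows to Response: Response = -Gene + 2 no longer applies, and Response = 3.
Toxicity = max(Response, Gene) + 5  [with Response=3, Gene=-3]  = 8

8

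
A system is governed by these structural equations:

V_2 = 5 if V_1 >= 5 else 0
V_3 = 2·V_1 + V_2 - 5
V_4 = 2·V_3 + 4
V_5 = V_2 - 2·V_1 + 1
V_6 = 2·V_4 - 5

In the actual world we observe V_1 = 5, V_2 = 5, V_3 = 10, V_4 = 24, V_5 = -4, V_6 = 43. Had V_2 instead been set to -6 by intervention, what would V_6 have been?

-1

Under do(V_2=-6), the mechanism V_2 = 5 if V_1 >= 5 else 0 is discarded; V_2 is fixed at -6.
V_3 = 2·V_1 + V_2 - 5  [with V_1=5, V_2=-6]  = -1
V_4 = 2·V_3 + 4  [with V_3=-1]  = 2
V_6 = 2·V_4 - 5  [with V_4=2]  = -1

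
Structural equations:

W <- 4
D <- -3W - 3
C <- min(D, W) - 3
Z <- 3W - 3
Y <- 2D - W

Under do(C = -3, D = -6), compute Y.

-16

Setting C = -3, D = -6 by intervention discards those variables' equations.
Y = 2D - W  [with D=-6, W=4]  = -16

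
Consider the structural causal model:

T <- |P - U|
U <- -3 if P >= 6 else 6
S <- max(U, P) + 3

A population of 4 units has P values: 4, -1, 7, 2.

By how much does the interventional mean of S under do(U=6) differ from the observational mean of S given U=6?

The intervention sets U=6 in all 4 units regardless of P. Recomputing S per unit gives 9, 9, 10, 9; average 9.25.
E[S|U=6] averages over only the 3 units with U=6 (P = 4, -1, 2): S = 9, 9, 9, mean 9.
Difference = 9.25 − 9 = 0.25.

0.25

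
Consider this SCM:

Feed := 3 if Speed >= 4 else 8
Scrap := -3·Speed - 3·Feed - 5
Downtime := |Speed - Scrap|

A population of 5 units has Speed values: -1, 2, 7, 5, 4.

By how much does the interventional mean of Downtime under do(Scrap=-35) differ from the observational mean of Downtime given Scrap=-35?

-1.1

Under do(Scrap=-35), Scrap's equation is replaced by Scrap=-35 for every unit. Per-unit Downtime: 34, 37, 42, 40, 39. Mean = 38.4.
E[Downtime|Scrap=-35] averages over only the 2 units with Scrap=-35 (Speed = 2, 7): Downtime = 37, 42, mean 39.5.
Difference = 38.4 − 39.5 = -1.1.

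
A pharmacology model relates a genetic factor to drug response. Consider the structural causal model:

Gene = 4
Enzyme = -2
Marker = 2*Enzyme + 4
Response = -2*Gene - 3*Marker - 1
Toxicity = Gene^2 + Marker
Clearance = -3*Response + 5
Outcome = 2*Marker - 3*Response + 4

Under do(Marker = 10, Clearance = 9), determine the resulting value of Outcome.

Under do(Marker = 10, Clearance = 9), each intervened variable's structural equation is replaced by its fixed value.
Response = -2*Gene - 3*Marker - 1  [with Gene=4, Marker=10]  = -39
Outcome = 2*Marker - 3*Response + 4  [with Marker=10, Response=-39]  = 141

141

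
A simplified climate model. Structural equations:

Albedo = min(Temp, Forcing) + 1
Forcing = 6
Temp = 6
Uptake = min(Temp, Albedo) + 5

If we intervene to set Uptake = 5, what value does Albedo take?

7

Under do(Uptake=5), the mechanism Uptake = min(Temp, Albedo) + 5 is discarded; Uptake is fixed at 5.
Since Albedo is not a descendant of the intervened variable, it is unaffected.
Albedo = min(Temp, Forcing) + 1  [with Temp=6, Forcing=6]  = 7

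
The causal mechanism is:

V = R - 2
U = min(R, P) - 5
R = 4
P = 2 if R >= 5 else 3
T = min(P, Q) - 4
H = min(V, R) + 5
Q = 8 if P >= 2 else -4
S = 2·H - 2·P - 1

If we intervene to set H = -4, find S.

The intervention breaks the incoming arrows to H: H = min(V, R) + 5 no longer applies, and H = -4.
P = 2 if R >= 5 else 3  [with R=4]  = 3
S = 2·H - 2·P - 1  [with H=-4, P=3]  = -15

-15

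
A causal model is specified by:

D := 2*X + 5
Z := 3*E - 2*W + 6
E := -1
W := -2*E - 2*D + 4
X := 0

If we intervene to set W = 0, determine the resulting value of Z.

3

Intervening sets W = 0 and removes its equation (W := -2*E - 2*D + 4).
Z = 3*E - 2*W + 6  [with E=-1, W=0]  = 3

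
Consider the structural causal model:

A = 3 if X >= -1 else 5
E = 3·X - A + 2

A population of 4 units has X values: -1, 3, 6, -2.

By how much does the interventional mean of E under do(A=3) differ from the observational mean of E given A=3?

do(A=3) breaks A's dependence on X. With A=3 fixed, E across the units is -4, 8, 17, -7, mean 3.5.
E[E|A=3] averages over only the 3 units with A=3 (X = -1, 3, 6): E = -4, 8, 17, mean 7.
Difference = 3.5 − 7 = -3.5.

-3.5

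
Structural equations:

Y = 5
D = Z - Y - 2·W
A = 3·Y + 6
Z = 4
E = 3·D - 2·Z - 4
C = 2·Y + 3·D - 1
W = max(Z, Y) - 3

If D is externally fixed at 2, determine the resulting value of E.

-6

Under do(D=2), the mechanism D = Z - Y - 2·W is discarded; D is fixed at 2.
E = 3·D - 2·Z - 4  [with D=2, Z=4]  = -6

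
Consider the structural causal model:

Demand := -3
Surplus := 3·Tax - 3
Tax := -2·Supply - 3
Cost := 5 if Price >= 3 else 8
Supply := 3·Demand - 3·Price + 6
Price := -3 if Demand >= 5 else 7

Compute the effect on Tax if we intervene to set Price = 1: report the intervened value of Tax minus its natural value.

-36

do(Price=1) replaces the equation Price := -3 if Demand >= 5 else 7 with the constant Price = 1.
Supply = 3·Demand - 3·Price + 6  [with Demand=-3, Price=1]  = -6
Tax = -2·Supply - 3  [with Supply=-6]  = 9
Without intervention: Price = -3 if Demand >= 5 else 7  [with Demand=-3]  = 7; Supply = 3·Demand - 3·Price + 6  [with Demand=-3, Price=7]  = -24; Tax = -2·Supply - 3  [with Supply=-24]  = 45.
Change = 9 − 45 = -36.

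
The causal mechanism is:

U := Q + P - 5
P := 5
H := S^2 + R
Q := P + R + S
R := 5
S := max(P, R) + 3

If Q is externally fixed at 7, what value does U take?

7

Intervening sets Q = 7 and removes its equation (Q := P + R + S).
U = Q + P - 5  [with Q=7, P=5]  = 7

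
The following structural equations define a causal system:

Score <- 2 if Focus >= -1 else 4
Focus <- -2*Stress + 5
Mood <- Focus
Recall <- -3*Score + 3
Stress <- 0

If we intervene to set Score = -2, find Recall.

9

do(Score=-2) replaces the equation Score <- 2 if Focus >= -1 else 4 with the constant Score = -2.
Recall = -3*Score + 3  [with Score=-2]  = 9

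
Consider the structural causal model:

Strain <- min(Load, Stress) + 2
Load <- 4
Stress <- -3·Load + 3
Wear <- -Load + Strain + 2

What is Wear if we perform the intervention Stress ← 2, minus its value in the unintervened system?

Under do(Stress=2), the mechanism Stress <- -3·Load + 3 is discarded; Stress is fixed at 2.
Strain = min(Load, Stress) + 2  [with Load=4, Stress=2]  = 4
Wear = -Load + Strain + 2  [with Load=4, Strain=4]  = 2
Without intervention: Stress = -3·Load + 3  [with Load=4]  = -9; Strain = min(Load, Stress) + 2  [with Load=4, Stress=-9]  = -7; Wear = -Load + Strain + 2  [with Load=4, Strain=-7]  = -9.
Change = 2 − (-9) = 11.

11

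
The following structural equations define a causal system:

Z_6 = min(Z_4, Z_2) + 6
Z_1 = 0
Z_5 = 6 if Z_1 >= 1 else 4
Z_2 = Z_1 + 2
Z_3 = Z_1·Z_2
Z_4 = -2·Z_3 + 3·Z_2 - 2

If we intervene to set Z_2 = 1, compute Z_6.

7

Under do(Z_2=1), the mechanism Z_2 = Z_1 + 2 is discarded; Z_2 is fixed at 1.
Z_3 = Z_1·Z_2  [with Z_1=0, Z_2=1]  = 0
Z_4 = -2·Z_3 + 3·Z_2 - 2  [with Z_3=0, Z_2=1]  = 1
Z_6 = min(Z_4, Z_2) + 6  [with Z_4=1, Z_2=1]  = 7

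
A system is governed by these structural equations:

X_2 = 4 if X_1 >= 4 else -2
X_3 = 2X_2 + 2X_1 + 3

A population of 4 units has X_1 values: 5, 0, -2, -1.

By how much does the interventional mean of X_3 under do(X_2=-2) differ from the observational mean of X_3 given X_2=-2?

The intervention sets X_2=-2 in all 4 units regardless of X_1. Recomputing X_3 per unit gives 9, -1, -5, -3; average 0.
Observing X_2=-2 restricts to units where X_2's equation naturally yields -2: X_1 ∈ {0, -2, -1}. In that subpopulation X_3 = -1, -5, -3, mean -3.
Difference = 0 − (-3) = 3.

3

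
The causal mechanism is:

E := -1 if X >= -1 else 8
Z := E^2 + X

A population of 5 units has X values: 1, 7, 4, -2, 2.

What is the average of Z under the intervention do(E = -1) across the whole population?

do(E=-1) breaks E's dependence on X. With E=-1 fixed, Z across the units is 2, 8, 5, -1, 3, mean 3.4.

3.4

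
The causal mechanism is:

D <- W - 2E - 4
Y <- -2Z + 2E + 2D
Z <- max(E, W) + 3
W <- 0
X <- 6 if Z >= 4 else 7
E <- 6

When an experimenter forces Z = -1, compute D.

-16

Under do(Z=-1), the mechanism Z <- max(E, W) + 3 is discarded; Z is fixed at -1.
Since D is not a descendant of the intervened variable, it is unaffected.
D = W - 2E - 4  [with W=0, E=6]  = -16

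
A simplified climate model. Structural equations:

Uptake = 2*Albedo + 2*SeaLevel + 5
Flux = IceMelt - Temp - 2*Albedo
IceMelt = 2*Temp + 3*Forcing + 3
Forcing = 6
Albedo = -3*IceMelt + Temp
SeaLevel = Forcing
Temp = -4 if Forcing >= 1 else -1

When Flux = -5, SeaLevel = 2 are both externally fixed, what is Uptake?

Setting Flux = -5, SeaLevel = 2 by intervention discards those variables' equations.
Temp = -4 if Forcing >= 1 else -1  [with Forcing=6]  = -4
IceMelt = 2*Temp + 3*Forcing + 3  [with Temp=-4, Forcing=6]  = 13
Albedo = -3*IceMelt + Temp  [with IceMelt=13, Temp=-4]  = -43
Uptake = 2*Albedo + 2*SeaLevel + 5  [with Albedo=-43, SeaLevel=2]  = -77

-77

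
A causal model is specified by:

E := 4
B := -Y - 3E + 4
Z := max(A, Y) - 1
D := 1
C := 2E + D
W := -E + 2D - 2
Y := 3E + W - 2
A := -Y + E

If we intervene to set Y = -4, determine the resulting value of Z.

7

do(Y=-4) replaces the equation Y := 3E + W - 2 with the constant Y = -4.
A = -Y + E  [with Y=-4, E=4]  = 8
Z = max(A, Y) - 1  [with A=8, Y=-4]  = 7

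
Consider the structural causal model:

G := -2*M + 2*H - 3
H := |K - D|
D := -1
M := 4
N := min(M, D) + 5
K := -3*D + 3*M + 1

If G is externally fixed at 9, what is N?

do(G=9) replaces the equation G := -2*M + 2*H - 3 with the constant G = 9.
N is not downstream of the intervention, so its value is determined by the original equations.
N = min(M, D) + 5  [with M=4, D=-1]  = 4

4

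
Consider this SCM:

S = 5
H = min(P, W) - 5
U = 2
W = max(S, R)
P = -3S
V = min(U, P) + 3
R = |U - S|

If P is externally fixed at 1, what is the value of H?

-4

Under do(P=1), the mechanism P = -3S is discarded; P is fixed at 1.
R = |U - S|  [with U=2, S=5]  = 3
W = max(S, R)  [with S=5, R=3]  = 5
H = min(P, W) - 5  [with P=1, W=5]  = -4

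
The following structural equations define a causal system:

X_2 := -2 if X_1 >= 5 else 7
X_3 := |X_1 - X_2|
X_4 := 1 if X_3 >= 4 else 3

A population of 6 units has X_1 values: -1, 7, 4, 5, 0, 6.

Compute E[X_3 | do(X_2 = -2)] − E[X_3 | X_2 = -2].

-2.5

do(X_2=-2) breaks X_2's dependence on X_1. With X_2=-2 fixed, X_3 across the units is 1, 9, 6, 7, 2, 8, mean 5.5.
Conditioning on X_2=-2 selects the 3 unit(s) with X_1 ∈ {7, 5, 6}. Their X_3 values: 9, 7, 8. Mean = 8.
Difference = 5.5 − 8 = -2.5.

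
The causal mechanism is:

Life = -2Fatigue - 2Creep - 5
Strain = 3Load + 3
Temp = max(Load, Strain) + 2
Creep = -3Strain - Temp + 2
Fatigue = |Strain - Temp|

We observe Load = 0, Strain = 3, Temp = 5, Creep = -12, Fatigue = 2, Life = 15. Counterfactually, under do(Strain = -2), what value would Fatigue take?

do(Strain=-2) replaces the equation Strain = 3Load + 3 with the constant Strain = -2.
Temp = max(Load, Strain) + 2  [with Load=0, Strain=-2]  = 2
Fatigue = |Strain - Temp|  [with Strain=-2, Temp=2]  = 4

4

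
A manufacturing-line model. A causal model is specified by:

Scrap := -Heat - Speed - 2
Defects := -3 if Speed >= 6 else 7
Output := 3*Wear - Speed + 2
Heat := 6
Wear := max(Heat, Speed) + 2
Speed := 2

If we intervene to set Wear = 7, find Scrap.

do(Wear=7) replaces the equation Wear := max(Heat, Speed) + 2 with the constant Wear = 7.
Scrap is not downstream of the intervention, so its value is determined by the original equations.
Scrap = -Heat - Speed - 2  [with Heat=6, Speed=2]  = -10

-10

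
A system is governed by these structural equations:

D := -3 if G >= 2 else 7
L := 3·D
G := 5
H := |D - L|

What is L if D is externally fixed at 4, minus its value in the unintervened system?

21

The intervention breaks the incoming arrows to D: D := -3 if G >= 2 else 7 no longer applies, and D = 4.
L = 3·D  [with D=4]  = 12
Without intervention: D = -3 if G >= 2 else 7  [with G=5]  = -3; L = 3·D  [with D=-3]  = -9.
Change = 12 − (-9) = 21.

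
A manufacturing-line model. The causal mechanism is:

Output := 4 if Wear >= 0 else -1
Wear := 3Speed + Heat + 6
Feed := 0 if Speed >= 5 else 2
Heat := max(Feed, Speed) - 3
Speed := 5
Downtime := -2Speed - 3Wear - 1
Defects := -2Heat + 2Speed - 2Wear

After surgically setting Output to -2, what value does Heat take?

2

do(Output=-2) replaces the equation Output := 4 if Wear >= 0 else -1 with the constant Output = -2.
Heat is not downstream of the intervention, so its value is determined by the original equations.
Feed = 0 if Speed >= 5 else 2  [with Speed=5]  = 0
Heat = max(Feed, Speed) - 3  [with Feed=0, Speed=5]  = 2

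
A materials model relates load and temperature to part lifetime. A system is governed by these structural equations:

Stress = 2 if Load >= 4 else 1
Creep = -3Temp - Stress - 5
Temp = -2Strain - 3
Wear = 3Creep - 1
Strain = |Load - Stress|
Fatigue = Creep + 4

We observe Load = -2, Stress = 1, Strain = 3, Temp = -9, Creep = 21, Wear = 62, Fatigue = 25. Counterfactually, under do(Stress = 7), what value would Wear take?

Under do(Stress=7), the mechanism Stress = 2 if Load >= 4 else 1 is discarded; Stress is fixed at 7.
Strain = |Load - Stress|  [with Load=-2, Stress=7]  = 9
Temp = -2Strain - 3  [with Strain=9]  = -21
Creep = -3Temp - Stress - 5  [with Temp=-21, Stress=7]  = 51
Wear = 3Creep - 1  [with Creep=51]  = 152

152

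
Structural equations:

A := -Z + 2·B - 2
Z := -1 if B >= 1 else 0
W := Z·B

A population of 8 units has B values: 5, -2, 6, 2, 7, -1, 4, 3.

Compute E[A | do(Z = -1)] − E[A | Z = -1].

Every unit gets Z=-1 under the intervention. A values become 9, -5, 11, 3, 13, -3, 7, 5; E[A|do(Z=-1)] = 5.
Observing Z=-1 restricts to units where Z's equation naturally yields -1: B ∈ {5, 6, 2, 7, 4, 3}. In that subpopulation A = 9, 11, 3, 13, 7, 5, mean 8.
Difference = 5 − 8 = -3.

-3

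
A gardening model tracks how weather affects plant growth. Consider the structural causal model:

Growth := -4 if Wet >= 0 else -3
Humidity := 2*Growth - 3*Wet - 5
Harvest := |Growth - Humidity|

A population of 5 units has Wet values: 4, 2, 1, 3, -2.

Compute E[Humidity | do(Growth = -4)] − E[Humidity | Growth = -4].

Every unit gets Growth=-4 under the intervention. Humidity values become -25, -19, -16, -22, -7; E[Humidity|do(Growth=-4)] = -17.8.
Observing Growth=-4 restricts to units where Growth's equation naturally yields -4: Wet ∈ {4, 2, 1, 3}. In that subpopulation Humidity = -25, -19, -16, -22, mean -20.5.
Difference = -17.8 − (-20.5) = 2.7.

2.7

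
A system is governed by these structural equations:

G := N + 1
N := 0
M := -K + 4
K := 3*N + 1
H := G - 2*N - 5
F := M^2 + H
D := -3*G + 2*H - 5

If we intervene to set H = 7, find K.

The intervention breaks the incoming arrows to H: H := G - 2*N - 5 no longer applies, and H = 7.
K is not downstream of the intervention, so its value is determined by the original equations.
K = 3*N + 1  [with N=0]  = 1

1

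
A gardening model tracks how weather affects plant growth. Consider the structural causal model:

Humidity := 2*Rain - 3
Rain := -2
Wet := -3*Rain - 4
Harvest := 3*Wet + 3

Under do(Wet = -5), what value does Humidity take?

-7

The intervention breaks the incoming arrows to Wet: Wet := -3*Rain - 4 no longer applies, and Wet = -5.
Since Humidity is not a descendant of the intervened variable, it is unaffected.
Humidity = 2*Rain - 3  [with Rain=-2]  = -7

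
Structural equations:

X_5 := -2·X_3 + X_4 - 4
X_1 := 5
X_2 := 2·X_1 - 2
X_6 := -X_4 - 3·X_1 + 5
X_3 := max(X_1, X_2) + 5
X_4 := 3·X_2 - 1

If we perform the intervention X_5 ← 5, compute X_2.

Under do(X_5=5), the mechanism X_5 := -2·X_3 + X_4 - 4 is discarded; X_5 is fixed at 5.
No directed path runs from X_5 to X_2, so X_2 keeps its natural value.
X_2 = 2·X_1 - 2  [with X_1=5]  = 8

8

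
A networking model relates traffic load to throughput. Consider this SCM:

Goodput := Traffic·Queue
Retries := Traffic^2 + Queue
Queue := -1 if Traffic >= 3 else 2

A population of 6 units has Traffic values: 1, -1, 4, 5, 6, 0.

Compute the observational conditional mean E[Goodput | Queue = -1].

-5

E[Goodput|Queue=-1] averages over only the 3 units with Queue=-1 (Traffic = 4, 5, 6): Goodput = -4, -5, -6, mean -5.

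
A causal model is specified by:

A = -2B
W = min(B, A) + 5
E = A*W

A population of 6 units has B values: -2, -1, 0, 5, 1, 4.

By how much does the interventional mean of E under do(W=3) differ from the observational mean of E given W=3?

Every unit gets W=3 under the intervention. E values become 12, 6, 0, -30, -6, -24; E[E|do(W=3)] = -7.
Conditioning on W=3 selects the 2 unit(s) with B ∈ {-2, 1}. Their E values: 12, -6. Mean = 3.
Difference = -7 − 3 = -10.

-10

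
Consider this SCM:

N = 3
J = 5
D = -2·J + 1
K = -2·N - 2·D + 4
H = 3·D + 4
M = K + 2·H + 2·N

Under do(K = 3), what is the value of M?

-37

Under do(K=3), the mechanism K = -2·N - 2·D + 4 is discarded; K is fixed at 3.
D = -2·J + 1  [with J=5]  = -9
H = 3·D + 4  [with D=-9]  = -23
M = K + 2·H + 2·N  [with K=3, H=-23, N=3]  = -37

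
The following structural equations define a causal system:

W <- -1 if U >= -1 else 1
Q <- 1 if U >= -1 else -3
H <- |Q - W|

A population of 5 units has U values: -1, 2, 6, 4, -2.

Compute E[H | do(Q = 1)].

Under do(Q=1), Q's equation is replaced by Q=1 for every unit. Per-unit H: 2, 2, 2, 2, 0. Mean = 1.6.

1.6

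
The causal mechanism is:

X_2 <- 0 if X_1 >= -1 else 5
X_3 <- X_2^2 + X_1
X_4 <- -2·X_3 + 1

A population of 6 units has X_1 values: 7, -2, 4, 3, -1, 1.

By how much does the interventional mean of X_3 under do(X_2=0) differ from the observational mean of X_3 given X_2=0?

do(X_2=0) breaks X_2's dependence on X_1. With X_2=0 fixed, X_3 across the units is 7, -2, 4, 3, -1, 1, mean 2.
E[X_3|X_2=0] averages over only the 5 units with X_2=0 (X_1 = 7, 4, 3, -1, 1): X_3 = 7, 4, 3, -1, 1, mean 2.8.
Difference = 2 − 2.8 = -0.8.

-0.8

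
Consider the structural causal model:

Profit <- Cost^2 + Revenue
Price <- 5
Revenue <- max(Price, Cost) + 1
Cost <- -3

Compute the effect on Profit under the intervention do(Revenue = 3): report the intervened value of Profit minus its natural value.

The intervention breaks the incoming arrows to Revenue: Revenue <- max(Price, Cost) + 1 no longer applies, and Revenue = 3.
Profit = Cost^2 + Revenue  [with Cost=-3, Revenue=3]  = 12
Without intervention: Revenue = max(Price, Cost) + 1  [with Price=5, Cost=-3]  = 6; Profit = Cost^2 + Revenue  [with Cost=-3, Revenue=6]  = 15.
Change = 12 − 15 = -3.

-3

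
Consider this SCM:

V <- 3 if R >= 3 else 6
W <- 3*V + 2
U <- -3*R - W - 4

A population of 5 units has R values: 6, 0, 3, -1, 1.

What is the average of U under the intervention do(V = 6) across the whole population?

The intervention sets V=6 in all 5 units regardless of R. Recomputing U per unit gives -42, -24, -33, -21, -27; average -29.4.

-29.4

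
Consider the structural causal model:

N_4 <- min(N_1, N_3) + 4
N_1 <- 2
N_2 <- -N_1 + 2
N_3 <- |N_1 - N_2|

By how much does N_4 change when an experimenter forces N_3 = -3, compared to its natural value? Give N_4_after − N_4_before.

-5

The intervention breaks the incoming arrows to N_3: N_3 <- |N_1 - N_2| no longer applies, and N_3 = -3.
N_4 = min(N_1, N_3) + 4  [with N_1=2, N_3=-3]  = 1
Without intervention: N_2 = -N_1 + 2  [with N_1=2]  = 0; N_3 = |N_1 - N_2|  [with N_1=2, N_2=0]  = 2; N_4 = min(N_1, N_3) + 4  [with N_1=2, N_3=2]  = 6.
Change = 1 − 6 = -5.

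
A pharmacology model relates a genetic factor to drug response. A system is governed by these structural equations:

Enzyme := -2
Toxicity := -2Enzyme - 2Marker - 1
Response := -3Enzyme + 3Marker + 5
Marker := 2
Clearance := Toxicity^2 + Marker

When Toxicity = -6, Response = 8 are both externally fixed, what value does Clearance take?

The joint intervention fixes Toxicity = -6, Response = 8, removing each variable's own equation.
Clearance = Toxicity^2 + Marker  [with Toxicity=-6, Marker=2]  = 38

38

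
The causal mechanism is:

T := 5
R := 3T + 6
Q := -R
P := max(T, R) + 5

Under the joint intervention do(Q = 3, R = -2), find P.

10

Setting Q = 3, R = -2 by intervention discards those variables' equations.
P = max(T, R) + 5  [with T=5, R=-2]  = 10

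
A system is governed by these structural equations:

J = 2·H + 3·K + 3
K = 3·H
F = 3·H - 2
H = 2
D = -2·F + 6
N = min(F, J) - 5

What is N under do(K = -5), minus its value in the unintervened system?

do(K=-5) replaces the equation K = 3·H with the constant K = -5.
F = 3·H - 2  [with H=2]  = 4
J = 2·H + 3·K + 3  [with H=2, K=-5]  = -8
N = min(F, J) - 5  [with F=4, J=-8]  = -13
Without intervention: K = 3·H  [with H=2]  = 6; F = 3·H - 2  [with H=2]  = 4; J = 2·H + 3·K + 3  [with H=2, K=6]  = 25; N = min(F, J) - 5  [with F=4, J=25]  = -1.
Change = -13 − (-1) = -12.

-12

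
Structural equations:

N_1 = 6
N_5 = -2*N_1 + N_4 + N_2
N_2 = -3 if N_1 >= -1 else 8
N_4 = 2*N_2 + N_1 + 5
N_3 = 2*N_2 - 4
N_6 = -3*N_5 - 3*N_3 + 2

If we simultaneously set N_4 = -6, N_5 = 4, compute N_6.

The joint intervention fixes N_4 = -6, N_5 = 4, removing each variable's own equation.
N_2 = -3 if N_1 >= -1 else 8  [with N_1=6]  = -3
N_3 = 2*N_2 - 4  [with N_2=-3]  = -10
N_6 = -3*N_5 - 3*N_3 + 2  [with N_5=4, N_3=-10]  = 20

20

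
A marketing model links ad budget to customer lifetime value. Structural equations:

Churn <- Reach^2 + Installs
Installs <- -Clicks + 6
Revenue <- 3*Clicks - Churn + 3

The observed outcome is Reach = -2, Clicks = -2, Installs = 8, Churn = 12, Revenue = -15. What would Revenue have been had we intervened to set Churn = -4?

1

Intervening sets Churn = -4 and removes its equation (Churn <- Reach^2 + Installs).
Revenue = 3*Clicks - Churn + 3  [with Clicks=-2, Churn=-4]  = 1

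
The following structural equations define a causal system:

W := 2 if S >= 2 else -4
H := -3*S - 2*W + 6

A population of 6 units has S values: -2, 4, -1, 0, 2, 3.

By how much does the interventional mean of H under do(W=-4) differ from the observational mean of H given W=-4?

Every unit gets W=-4 under the intervention. H values become 20, 2, 17, 14, 8, 5; E[H|do(W=-4)] = 11.
Observing W=-4 restricts to units where W's equation naturally yields -4: S ∈ {-2, -1, 0}. In that subpopulation H = 20, 17, 14, mean 17.
Difference = 11 − 17 = -6.

-6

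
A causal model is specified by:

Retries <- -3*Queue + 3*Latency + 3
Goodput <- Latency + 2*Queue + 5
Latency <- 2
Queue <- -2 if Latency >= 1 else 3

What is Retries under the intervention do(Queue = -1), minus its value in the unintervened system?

The intervention breaks the incoming arrows to Queue: Queue <- -2 if Latency >= 1 else 3 no longer applies, and Queue = -1.
Retries = -3*Queue + 3*Latency + 3  [with Queue=-1, Latency=2]  = 12
Without intervention: Queue = -2 if Latency >= 1 else 3  [with Latency=2]  = -2; Retries = -3*Queue + 3*Latency + 3  [with Queue=-2, Latency=2]  = 15.
Change = 12 − 15 = -3.

-3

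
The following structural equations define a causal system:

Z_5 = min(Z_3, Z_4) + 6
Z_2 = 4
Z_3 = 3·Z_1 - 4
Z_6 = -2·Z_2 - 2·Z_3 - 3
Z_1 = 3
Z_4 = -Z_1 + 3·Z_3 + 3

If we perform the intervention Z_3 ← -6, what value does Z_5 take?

-12

do(Z_3=-6) replaces the equation Z_3 = 3·Z_1 - 4 with the constant Z_3 = -6.
Z_4 = -Z_1 + 3·Z_3 + 3  [with Z_1=3, Z_3=-6]  = -18
Z_5 = min(Z_3, Z_4) + 6  [with Z_3=-6, Z_4=-18]  = -12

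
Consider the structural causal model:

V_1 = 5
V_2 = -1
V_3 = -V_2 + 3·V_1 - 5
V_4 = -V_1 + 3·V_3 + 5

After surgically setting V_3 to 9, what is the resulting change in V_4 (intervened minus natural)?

The intervention breaks the incoming arrows to V_3: V_3 = -V_2 + 3·V_1 - 5 no longer applies, and V_3 = 9.
V_4 = -V_1 + 3·V_3 + 5  [with V_1=5, V_3=9]  = 27
Without intervention: V_3 = -V_2 + 3·V_1 - 5  [with V_2=-1, V_1=5]  = 11; V_4 = -V_1 + 3·V_3 + 5  [with V_1=5, V_3=11]  = 33.
Change = 27 − 33 = -6.

-6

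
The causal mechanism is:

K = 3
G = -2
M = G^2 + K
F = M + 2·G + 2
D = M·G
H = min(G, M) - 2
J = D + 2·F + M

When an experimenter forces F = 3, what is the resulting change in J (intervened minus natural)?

The intervention breaks the incoming arrows to F: F = M + 2·G + 2 no longer applies, and F = 3.
M = G^2 + K  [with G=-2, K=3]  = 7
D = M·G  [with M=7, G=-2]  = -14
J = D + 2·F + M  [with D=-14, F=3, M=7]  = -1
Without intervention: M = G^2 + K  [with G=-2, K=3]  = 7; F = M + 2·G + 2  [with M=7, G=-2]  = 5; D = M·G  [with M=7, G=-2]  = -14; J = D + 2·F + M  [with D=-14, F=5, M=7]  = 3.
Change = -1 − 3 = -4.

-4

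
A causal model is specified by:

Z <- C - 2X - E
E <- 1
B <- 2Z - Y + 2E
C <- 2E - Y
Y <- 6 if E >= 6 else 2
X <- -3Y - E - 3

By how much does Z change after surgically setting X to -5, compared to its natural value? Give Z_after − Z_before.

do(X=-5) replaces the equation X <- -3Y - E - 3 with the constant X = -5.
Y = 6 if E >= 6 else 2  [with E=1]  = 2
C = 2E - Y  [with E=1, Y=2]  = 0
Z = C - 2X - E  [with C=0, X=-5, E=1]  = 9
Without intervention: Y = 6 if E >= 6 else 2  [with E=1]  = 2; X = -3Y - E - 3  [with Y=2, E=1]  = -10; C = 2E - Y  [with E=1, Y=2]  = 0; Z = C - 2X - E  [with C=0, X=-10, E=1]  = 19.
Change = 9 − 19 = -10.

-10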